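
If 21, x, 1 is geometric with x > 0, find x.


GM = √(21×1) = √21 = 4.5826

GM = 4.5826


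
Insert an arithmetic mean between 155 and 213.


AM = (155 + 213)/2 = 368/2 = 184

AM = 184


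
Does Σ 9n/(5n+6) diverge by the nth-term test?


lim(n→∞) 9n/(5n+6) = 9/5 = 9/5  (divide numerator and denominator by n)
lim aₙ = 9/5 ≠ 0 → series DIVERGES

Diverges (lim aₙ = 9/5 ≠ 0)


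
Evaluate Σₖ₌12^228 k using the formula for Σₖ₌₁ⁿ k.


Σₖ₌12^228 k = Σₖ₌₁^228 k − Σₖ₌₁^11 k
= 228·229/2 − 11·12/2
= 26106 − 66 = 26040

Σk = 26040


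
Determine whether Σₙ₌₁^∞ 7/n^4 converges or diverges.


p-series test: Σ c/n^p converges if p > 1, diverges if p ≤ 1 (constant c > 0 doesn't affect convergence).
p = 4
4 > 1 → CONVERGES

Converges (p = 4 > 1)


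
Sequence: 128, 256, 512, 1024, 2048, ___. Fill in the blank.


Pattern: powers of 2: 2ⁿ
Terms: 128, 256, 512, 1024, 2048
Next term = 4096

Next term = 4096


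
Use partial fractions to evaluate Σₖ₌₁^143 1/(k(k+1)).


1/(k(k+1)) = 1/k - 1/(k+1) (partial fractions)
Telescoping: Σ = 1 - 1/144 = 143/144

Sum = 143/144


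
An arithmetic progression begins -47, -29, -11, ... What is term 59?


aₙ = a₁ + (n-1)d
= -47 + (59-1)×18
= -47 + 1044
= 997

a_59 = 997


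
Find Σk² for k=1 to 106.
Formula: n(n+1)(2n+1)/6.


n = 106
n(n+1)(2n+1)/6 = 106×107×213/6
= 2415846/6 = 402641

Σk² = 402641


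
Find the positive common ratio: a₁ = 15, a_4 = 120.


r^(n-1) = aₙ/a₁
r^3 = 120/15 = 8
r = 8^(1/3)
= 2

r = 2


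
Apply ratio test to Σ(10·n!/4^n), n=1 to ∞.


aₙ = 10·n!/4^n
a_{n+1}/aₙ = (n+1)!/4^(n+1) × 4^n/n!  (constant 10 cancels)
= (n+1)/4
L = lim(n→∞) (n+1)/4 = ∞
L > 1 → series DIVERGES

Diverges (ratio test: L = ∞ > 1)


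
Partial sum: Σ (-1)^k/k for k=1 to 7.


S = -1 + 1/2 - 1/3 + 1/4 - 1/5 + 1/6 - 1/7
= -0.7595
(Full series converges to -ln(2) ≈ -0.6931)

S_7 = -0.7595


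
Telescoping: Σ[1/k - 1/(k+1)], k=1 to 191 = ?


Telescoping: adjacent terms cancel.
= 1/1 - 1/192
= 1 - 1/192 = 191/192

Sum = 191/192


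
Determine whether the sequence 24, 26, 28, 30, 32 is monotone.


Differences: 2, 2, 2, 2
All differences > 0 → strictly INCREASING

Monotonically increasing


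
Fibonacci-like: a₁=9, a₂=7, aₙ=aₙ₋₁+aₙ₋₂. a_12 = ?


Computing iteratively: 9, 7, 16, 23, 39, 62, 101, 163, 264, 427, 691, 1118
a_12 = 1118

a_12 = 1118


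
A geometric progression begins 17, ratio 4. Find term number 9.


aₙ = a₁·r^(n-1)
= 17×4^8
= 17×65536
= 1114112

a_9 = 1114112


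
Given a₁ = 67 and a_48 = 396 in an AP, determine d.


d = (aₙ - a₁)/(n-1)
= (396 - 67)/(48-1)
= 329/47 = 7

d = 7


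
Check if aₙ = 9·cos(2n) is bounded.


For all n, -1 ≤ cos(2n) ≤ 1, so -9 ≤ 9·cos(2n) ≤ 9
Lower bound: -9, Upper bound: 9
The sequence IS bounded

Bounded (-9 ≤ aₙ ≤ 9)


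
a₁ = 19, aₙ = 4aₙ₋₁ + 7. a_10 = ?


Computing step by step:
a_1 = 19
a_2 = 83
a_3 = 339
a_4 = 1363
a_5 = 5459
a_6 = 21843
a_7 = 87379
a_8 = 349523
a_9 = 1398099
a_10 = 5592403


a_10 = 5592403


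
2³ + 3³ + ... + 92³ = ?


Σₖ₌2^92 k³ = [92·93/2]² − [1·2/2]²
= 18301284 − 1 = 18301283

Σk³ = 18301283


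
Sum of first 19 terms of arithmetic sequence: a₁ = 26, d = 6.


aₙ = 26 + (19-1)×6 = 134
Sₙ = n(a₁+aₙ)/2 = 19×(26+134)/2
= 19×160/2 = 1520

S_19 = 1520


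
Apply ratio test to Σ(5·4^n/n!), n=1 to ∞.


aₙ = 5·4^n/n!
a_{n+1}/aₙ = 4^(n+1)/(n+1)! × n!/4^n  (constant 5 cancels)
= 4/(n+1)
L = lim(n→∞) 4/(n+1) = 0
L < 1 → series CONVERGES

Converges (ratio test: L = 0 < 1)


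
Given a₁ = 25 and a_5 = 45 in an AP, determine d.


d = (aₙ - a₁)/(n-1)
= (45 - 25)/(5-1)
= 20/4 = 5

d = 5


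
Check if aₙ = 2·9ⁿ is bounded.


aₙ = 2·9ⁿ → as n→∞, aₙ→∞ (since base 9 > 1)
No finite upper bound exists
The sequence is UNBOUNDED

Unbounded (aₙ → ∞ as n → ∞)


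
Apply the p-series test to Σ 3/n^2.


p-series test: Σ c/n^p converges if p > 1, diverges if p ≤ 1 (constant c > 0 doesn't affect convergence).
p = 2
2 > 1 → CONVERGES

Converges (p = 2 > 1)


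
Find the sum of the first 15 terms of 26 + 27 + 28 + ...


aₙ = 26 + (15-1)×1 = 40
Sₙ = n(a₁+aₙ)/2 = 15×(26+40)/2
= 15×66/2 = 495

S_15 = 495


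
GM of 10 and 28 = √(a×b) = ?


GM = √(10×28) = √280 = 16.7332

GM = 16.7332


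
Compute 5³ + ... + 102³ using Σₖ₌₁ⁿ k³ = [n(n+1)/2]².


Σₖ₌5^102 k³ = [102·103/2]² − [4·5/2]²
= 27594009 − 100 = 27593909

Σk³ = 27593909


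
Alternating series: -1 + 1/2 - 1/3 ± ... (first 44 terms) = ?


S = -1 + 1/2 - 1/3 + 1/4 - 1/5 + 1/6 - 1/7 + 1/8 ± ...
= -0.6819
(Full series converges to -ln(2) ≈ -0.6931)

S_44 = -0.6819


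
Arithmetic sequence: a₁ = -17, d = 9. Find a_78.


aₙ = a₁ + (n-1)d
= -17 + (78-1)×9
= -17 + 693
= 676

a_78 = 676


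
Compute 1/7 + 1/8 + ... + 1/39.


Σₖ₌7^39 1/k = 1/7 + 1/8 + 1/9 + ... + 1/39
= 876018803354593/485721041551200
≈ 1.8035

Sum = 876018803354593/485721041551200 ≈ 1.8035


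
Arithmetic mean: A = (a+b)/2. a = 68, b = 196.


AM = (68 + 196)/2 = 264/2 = 132

AM = 132


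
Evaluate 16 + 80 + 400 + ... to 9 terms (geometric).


Sₙ = 16×(5^9 - 1)/(5 - 1)
= 16×(1953125 - 1)/4
= 16×1953124/4
= 7812496

S_9 = 7812496


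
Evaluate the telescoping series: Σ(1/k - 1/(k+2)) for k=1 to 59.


Telescoping with gap 2: two head and two tail terms survive.
= (1 + 1/2) - (1/60 + 1/61)
= 3/2 - 1/60 - 1/61 = 5369/3660

Sum = 5369/3660


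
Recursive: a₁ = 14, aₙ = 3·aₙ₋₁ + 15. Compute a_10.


Computing step by step:
a_1 = 14
a_2 = 57
a_3 = 186
a_4 = 573
a_5 = 1734
a_6 = 5217
a_7 = 15666
a_8 = 47013
a_9 = 141054
a_10 = 423177


a_10 = 423177


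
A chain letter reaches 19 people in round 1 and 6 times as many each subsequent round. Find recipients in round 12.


aₙ = a₁·r^(n-1)
= 19×6^11
= 19×362797056
= 6893144064

a_12 = 6893144064


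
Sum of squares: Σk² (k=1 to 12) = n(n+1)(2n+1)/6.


n = 12
n(n+1)(2n+1)/6 = 12×13×25/6
= 3900/6 = 650

Σk² = 650


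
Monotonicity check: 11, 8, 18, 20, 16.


Differences: -3, 10, 2, -4
Difference at position 2 is +10 (> 0) but position 1 is -3 (< 0) — sequence both rises and falls
→ NOT monotonic

Not monotonic


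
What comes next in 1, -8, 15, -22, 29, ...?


Pattern: alternating sign, magnitude arithmetic (d=7)
Terms: 1, -8, 15, -22, 29
Next term = -36

Next term = -36


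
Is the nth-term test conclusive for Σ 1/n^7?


lim(n→∞) 1/n^7 = 0
lim aₙ = 0 → nth-term test is INCONCLUSIVE
(Need other tests; this is actually a convergent p-series with p=7 > 1)

Inconclusive (lim aₙ = 0; need another test)


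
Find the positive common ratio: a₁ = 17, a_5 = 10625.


r^(n-1) = aₙ/a₁
r^4 = 10625/17 = 625
r = 625^(1/4)
= ±5; taking r > 0 gives r = 5

r = 5


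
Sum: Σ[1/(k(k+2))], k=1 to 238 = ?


1/(k(k+2)) = (1/2)·(1/k - 1/(k+2)) (partial fractions)
Telescoping: Σ = (1/2)·(1 + 1/2 - 1/239 - 1/240) = 85561/114720

Sum = 85561/114720


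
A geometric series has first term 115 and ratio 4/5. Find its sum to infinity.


S∞ = a₁/(1-r) = 115/(1 - 4/5)
= 115/(1/5)
= 575

S∞ = 575


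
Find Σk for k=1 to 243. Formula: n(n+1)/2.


n(n+1)/2 = 243×244/2 = 59292/2 = 29646

Σk = 29646


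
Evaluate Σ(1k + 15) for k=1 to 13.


Σ(1k+15) = 1·Σk + 15·n
= 1·91 + 15·13
= 91 + 195 = 286

Σ = 286


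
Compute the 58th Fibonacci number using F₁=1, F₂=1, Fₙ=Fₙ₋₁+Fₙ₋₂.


Fibonacci sequence: 1, 1, 2, 3, 5, 8, 13, 21, 34, 55, 89, ...
F(58) = 591286729879

F(58) = 591286729879


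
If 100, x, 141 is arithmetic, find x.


AM = (100 + 141)/2 = 241/2 = 120.5

AM = 120.5


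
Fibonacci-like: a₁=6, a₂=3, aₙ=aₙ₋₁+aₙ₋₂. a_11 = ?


Computing iteratively: 6, 3, 9, 12, 21, 33, 54, 87, 141, 228, 369
a_11 = 369

a_11 = 369


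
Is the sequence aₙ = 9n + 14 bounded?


aₙ = 9n + 14 → as n→∞, aₙ→∞
No finite upper bound exists
The sequence is UNBOUNDED

Unbounded (aₙ → ∞ as n → ∞)


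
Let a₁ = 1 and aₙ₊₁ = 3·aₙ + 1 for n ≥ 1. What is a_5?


Computing step by step:
a_1 = 1
a_2 = 4
a_3 = 13
a_4 = 40
a_5 = 121


a_5 = 121


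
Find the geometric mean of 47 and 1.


GM = √(47×1) = √47 = 6.8557

GM = 6.8557


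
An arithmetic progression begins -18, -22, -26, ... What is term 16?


aₙ = a₁ + (n-1)d
= -18 + (16-1)×-4
= -18 - 60
= -78

a_16 = -78


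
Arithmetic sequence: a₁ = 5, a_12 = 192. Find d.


d = (aₙ - a₁)/(n-1)
= (192 - 5)/(12-1)
= 187/11 = 17

d = 17


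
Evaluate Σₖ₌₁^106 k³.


n(n+1)/2 = 106×107/2 = 5671
Σk³ = 5671² = 32160241

Σk³ = 32160241


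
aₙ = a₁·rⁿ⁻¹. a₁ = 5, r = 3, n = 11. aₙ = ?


aₙ = a₁·r^(n-1)
= 5×3^10
= 5×59049
= 295245

a_11 = 295245


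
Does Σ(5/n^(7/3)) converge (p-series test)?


p-series test: Σ c/n^p converges if p > 1, diverges if p ≤ 1 (constant c > 0 doesn't affect convergence).
p = 7/3
7/3 > 1 → CONVERGES

Converges (p = 7/3 > 1)


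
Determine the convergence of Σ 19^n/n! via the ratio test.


aₙ = 19^n/n!
a_{n+1}/aₙ = 19^(n+1)/(n+1)! × n!/19^n
= 19/(n+1)
L = lim(n→∞) 19/(n+1) = 0
L < 1 → series CONVERGES

Converges (ratio test: L = 0 < 1)


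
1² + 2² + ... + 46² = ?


n = 46
n(n+1)(2n+1)/6 = 46×47×93/6
= 201066/6 = 33511

Σk² = 33511


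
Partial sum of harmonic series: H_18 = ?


H_18 = 1/1 + 1/2 + 1/3 + ... + 1/18
= 14274301/4084080
≈ 3.4951

H_18 = 14274301/4084080 ≈ 3.4951


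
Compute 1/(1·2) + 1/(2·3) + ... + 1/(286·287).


1/(k(k+1)) = 1/k - 1/(k+1) (partial fractions)
Telescoping: Σ = 1 - 1/287 = 286/287

Sum = 286/287


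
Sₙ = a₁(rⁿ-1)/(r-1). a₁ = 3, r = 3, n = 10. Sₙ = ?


Sₙ = 3×(3^10 - 1)/(3 - 1)
= 3×(59049 - 1)/2
= 3×59048/2
= 88572

S_10 = 88572


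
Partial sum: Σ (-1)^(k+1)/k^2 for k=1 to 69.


S = 1 - 1/4 + 1/9 - 1/16 + 1/25 - 1/36 + 1/49 - 1/64 ± ...
= 0.8226
(Full series converges to +π²/12 ≈ +0.8225)

S_69 = 0.8226


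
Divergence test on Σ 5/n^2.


lim(n→∞) 5/n^2 = 0
lim aₙ = 0 → nth-term test is INCONCLUSIVE
(Need other tests; this is actually a convergent p-series with p=2 > 1)

Inconclusive (lim aₙ = 0; need another test)


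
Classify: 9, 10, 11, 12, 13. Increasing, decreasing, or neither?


Differences: 1, 1, 1, 1
All differences > 0 → strictly INCREASING

Monotonically increasing


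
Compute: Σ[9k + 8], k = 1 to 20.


Σ(9k+8) = 9·Σk + 8·n
= 9·210 + 8·20
= 1890 + 160 = 2050

Σ = 2050


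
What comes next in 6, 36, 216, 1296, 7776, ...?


Pattern: geometric (r=6)
Terms: 6, 36, 216, 1296, 7776
Next term = 46656

Next term = 46656


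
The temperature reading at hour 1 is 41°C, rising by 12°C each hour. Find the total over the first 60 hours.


aₙ = 41 + (60-1)×12 = 749
Sₙ = n(a₁+aₙ)/2 = 60×(41+749)/2
= 60×790/2 = 23700

S_60 = 23700


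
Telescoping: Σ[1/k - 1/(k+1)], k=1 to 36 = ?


Telescoping: adjacent terms cancel.
= 1/1 - 1/37
= 1 - 1/37 = 36/37

Sum = 36/37


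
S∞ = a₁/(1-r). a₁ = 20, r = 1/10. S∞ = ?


S∞ = a₁/(1-r) = 20/(1 - 1/10)
= 20/(9/10)
= 200/9

S∞ = 200/9


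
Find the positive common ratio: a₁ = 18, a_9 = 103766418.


r^(n-1) = aₙ/a₁
r^8 = 103766418/18 = 5764801
r = 5764801^(1/8)
= ±7; taking r > 0 gives r = 7

r = 7


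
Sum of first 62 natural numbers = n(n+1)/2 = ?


n(n+1)/2 = 62×63/2 = 3906/2 = 1953

Σk = 1953


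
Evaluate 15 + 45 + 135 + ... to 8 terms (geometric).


Sₙ = 15×(3^8 - 1)/(3 - 1)
= 15×(6561 - 1)/2
= 15×6560/2
= 49200

S_8 = 49200


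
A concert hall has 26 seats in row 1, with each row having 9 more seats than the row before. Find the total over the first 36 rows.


aₙ = 26 + (36-1)×9 = 341
Sₙ = n(a₁+aₙ)/2 = 36×(26+341)/2
= 36×367/2 = 6606

S_36 = 6606


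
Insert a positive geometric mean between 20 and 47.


GM = √(20×47) = √940 = 30.6594

GM = 30.6594


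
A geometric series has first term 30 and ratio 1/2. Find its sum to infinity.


S∞ = a₁/(1-r) = 30/(1 - 1/2)
= 30/(1/2)
= 60

S∞ = 60


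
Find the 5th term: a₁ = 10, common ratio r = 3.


aₙ = a₁·r^(n-1)
= 10×3^4
= 10×81
= 810

a_5 = 810


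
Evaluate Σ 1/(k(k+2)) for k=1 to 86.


1/(k(k+2)) = (1/2)·(1/k - 1/(k+2)) (partial fractions)
Telescoping: Σ = (1/2)·(1 + 1/2 - 1/87 - 1/88) = 11309/15312

Sum = 11309/15312


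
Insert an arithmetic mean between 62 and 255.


AM = (62 + 255)/2 = 317/2 = 158.5

AM = 158.5


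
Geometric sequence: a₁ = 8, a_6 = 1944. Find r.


r^(n-1) = aₙ/a₁
r^5 = 1944/8 = 243
r = 243^(1/5)
= 3

r = 3


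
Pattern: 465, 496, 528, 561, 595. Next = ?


Pattern: triangular numbers: n(n+1)/2
Terms: 465, 496, 528, 561, 595
Next term = 630

Next term = 630


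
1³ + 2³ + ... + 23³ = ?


n(n+1)/2 = 23×24/2 = 276
Σk³ = 276² = 76176

Σk³ = 76176


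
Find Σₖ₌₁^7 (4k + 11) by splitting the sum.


Σ(4k+11) = 4·Σk + 11·n
= 4·28 + 11·7
= 112 + 77 = 189

Σ = 189


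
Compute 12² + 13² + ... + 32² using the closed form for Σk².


Σₖ₌12^32 k² = Σₖ₌₁^32 k² − Σₖ₌₁^11 k²
= 32·33·65/6 − 11·12·23/6
= 11440 − 506 = 10934

Σk² = 10934


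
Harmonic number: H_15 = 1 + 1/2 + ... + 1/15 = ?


H_15 = 1/1 + 1/2 + 1/3 + ... + 1/15
= 1195757/360360
≈ 3.3182

H_15 = 1195757/360360 ≈ 3.3182


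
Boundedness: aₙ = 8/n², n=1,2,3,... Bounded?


a₁ = 8, a₂ = 8/4, a₃ = 8/9, ...
0 < aₙ ≤ 8 for all n ≥ 1
The sequence IS bounded

Bounded (0 < aₙ ≤ 8)


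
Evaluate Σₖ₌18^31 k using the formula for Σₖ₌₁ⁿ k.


Σₖ₌18^31 k = Σₖ₌₁^31 k − Σₖ₌₁^17 k
= 31·32/2 − 17·18/2
= 496 − 153 = 343

Σk = 343


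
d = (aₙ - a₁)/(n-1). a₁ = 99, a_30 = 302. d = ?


d = (aₙ - a₁)/(n-1)
= (302 - 99)/(30-1)
= 203/29 = 7

d = 7


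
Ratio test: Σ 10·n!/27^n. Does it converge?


aₙ = 10·n!/27^n
a_{n+1}/aₙ = (n+1)!/27^(n+1) × 27^n/n!  (constant 10 cancels)
= (n+1)/27
L = lim(n→∞) (n+1)/27 = ∞
L > 1 → series DIVERGES

Diverges (ratio test: L = ∞ > 1)


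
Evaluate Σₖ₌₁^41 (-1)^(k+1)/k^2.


S = 1 - 1/4 + 1/9 - 1/16 + 1/25 - 1/36 + 1/49 - 1/64 ± ...
= 0.8228
(Full series converges to +π²/12 ≈ +0.8225)

S_41 = 0.8228


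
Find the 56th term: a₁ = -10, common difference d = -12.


aₙ = a₁ + (n-1)d
= -10 + (56-1)×-12
= -10 - 660
= -670

a_56 = -670


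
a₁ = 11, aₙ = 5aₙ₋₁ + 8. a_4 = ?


Computing step by step:
a_1 = 11
a_2 = 63
a_3 = 323
a_4 = 1623


a_4 = 1623


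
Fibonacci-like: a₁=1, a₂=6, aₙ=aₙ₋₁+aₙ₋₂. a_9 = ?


Computing iteratively: 1, 6, 7, 13, 20, 33, 53, 86, 139
a_9 = 139

a_9 = 139


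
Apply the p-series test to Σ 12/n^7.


p-series test: Σ c/n^p converges if p > 1, diverges if p ≤ 1 (constant c > 0 doesn't affect convergence).
p = 7
7 > 1 → CONVERGES

Converges (p = 7 > 1)


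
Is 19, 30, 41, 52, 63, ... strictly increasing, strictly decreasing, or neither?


Differences: 11, 11, 11, 11
All differences > 0 → strictly INCREASING

Monotonically increasing


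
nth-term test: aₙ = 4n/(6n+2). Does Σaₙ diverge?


lim(n→∞) 4n/(6n+2) = 4/6 = 2/3  (divide numerator and denominator by n)
lim aₙ = 2/3 ≠ 0 → series DIVERGES

Diverges (lim aₙ = 2/3 ≠ 0)


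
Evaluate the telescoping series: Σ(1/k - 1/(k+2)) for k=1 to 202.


Telescoping with gap 2: two head and two tail terms survive.
= (1 + 1/2) - (1/203 + 1/204)
= 3/2 - 1/203 - 1/204 = 61711/41412

Sum = 61711/41412


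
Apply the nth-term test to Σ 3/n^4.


lim(n→∞) 3/n^4 = 0
lim aₙ = 0 → nth-term test is INCONCLUSIVE
(Need other tests; this is actually a convergent p-series with p=4 > 1)

Inconclusive (lim aₙ = 0; need another test)


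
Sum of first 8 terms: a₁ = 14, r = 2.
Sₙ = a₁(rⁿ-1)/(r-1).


Sₙ = 14×(2^8 - 1)/(2 - 1)
= 14×(256 - 1)/1
= 14×255/1
= 3570

S_8 = 3570


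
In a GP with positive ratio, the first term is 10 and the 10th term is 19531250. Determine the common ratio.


r^(n-1) = aₙ/a₁
r^9 = 19531250/10 = 1953125
r = 1953125^(1/9)
= 5

r = 5


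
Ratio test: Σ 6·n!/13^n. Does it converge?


aₙ = 6·n!/13^n
a_{n+1}/aₙ = (n+1)!/13^(n+1) × 13^n/n!  (constant 6 cancels)
= (n+1)/13
L = lim(n→∞) (n+1)/13 = ∞
L > 1 → series DIVERGES

Diverges (ratio test: L = ∞ > 1)


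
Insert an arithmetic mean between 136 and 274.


AM = (136 + 274)/2 = 410/2 = 205

AM = 205


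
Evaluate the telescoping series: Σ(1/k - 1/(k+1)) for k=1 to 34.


Telescoping: adjacent terms cancel.
= 1/1 - 1/35
= 1 - 1/35 = 34/35

Sum = 34/35


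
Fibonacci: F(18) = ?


Fibonacci sequence: 1, 1, 2, 3, 5, 8, 13, 21, 34, 55, 89, ...
F(18) = 2584

F(18) = 2584


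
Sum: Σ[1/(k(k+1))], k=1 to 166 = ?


1/(k(k+1)) = 1/k - 1/(k+1) (partial fractions)
Telescoping: Σ = 1 - 1/167 = 166/167

Sum = 166/167


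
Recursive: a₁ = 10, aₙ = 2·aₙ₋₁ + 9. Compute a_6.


Computing step by step:
a_1 = 10
a_2 = 29
a_3 = 67
a_4 = 143
a_5 = 295
a_6 = 599


a_6 = 599


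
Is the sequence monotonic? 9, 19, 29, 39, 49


Differences: 10, 10, 10, 10
All differences > 0 → strictly INCREASING

Monotonically increasing


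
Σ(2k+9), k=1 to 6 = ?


Σ(2k+9) = 2·Σk + 9·n
= 2·21 + 9·6
= 42 + 54 = 96

Σ = 96


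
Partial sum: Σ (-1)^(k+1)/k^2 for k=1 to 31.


S = 1 - 1/4 + 1/9 - 1/16 + 1/25 - 1/36 + 1/49 - 1/64 ± ...
= 0.823
(Full series converges to +π²/12 ≈ +0.8225)

S_31 = 0.823


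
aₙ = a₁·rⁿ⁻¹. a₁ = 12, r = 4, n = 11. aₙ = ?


aₙ = a₁·r^(n-1)
= 12×4^10
= 12×1048576
= 12582912

a_11 = 12582912


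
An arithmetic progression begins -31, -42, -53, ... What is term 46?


aₙ = a₁ + (n-1)d
= -31 + (46-1)×-11
= -31 - 495
= -526

a_46 = -526


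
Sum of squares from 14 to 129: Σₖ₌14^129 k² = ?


Σₖ₌14^129 k² = Σₖ₌₁^129 k² − Σₖ₌₁^13 k²
= 129·130·259/6 − 13·14·27/6
= 723905 − 819 = 723086

Σk² = 723086


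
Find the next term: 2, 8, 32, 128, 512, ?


Pattern: geometric (r=4)
Terms: 2, 8, 32, 128, 512
Next term = 2048

Next term = 2048


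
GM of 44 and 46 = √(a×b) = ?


GM = √(44×46) = √2024 = 44.9889

GM = 44.9889


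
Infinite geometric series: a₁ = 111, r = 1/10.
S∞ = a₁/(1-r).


S∞ = a₁/(1-r) = 111/(1 - 1/10)
= 111/(9/10)
= 370/3

S∞ = 370/3


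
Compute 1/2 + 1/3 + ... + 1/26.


Σₖ₌2^26 1/k = 1/2 + 1/3 + 1/4 + ... + 1/26
= 25472027467/8923714800
≈ 2.8544

Sum = 25472027467/8923714800 ≈ 2.8544


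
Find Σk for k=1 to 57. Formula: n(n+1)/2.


n(n+1)/2 = 57×58/2 = 3306/2 = 1653

Σk = 1653


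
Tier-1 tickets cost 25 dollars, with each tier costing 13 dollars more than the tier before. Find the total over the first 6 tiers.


aₙ = 25 + (6-1)×13 = 90
Sₙ = n(a₁+aₙ)/2 = 6×(25+90)/2
= 6×115/2 = 345

S_6 = 345


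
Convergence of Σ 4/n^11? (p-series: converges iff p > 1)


p-series test: Σ c/n^p converges if p > 1, diverges if p ≤ 1 (constant c > 0 doesn't affect convergence).
p = 11
11 > 1 → CONVERGES

Converges (p = 11 > 1)


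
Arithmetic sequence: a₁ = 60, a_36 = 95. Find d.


d = (aₙ - a₁)/(n-1)
= (95 - 60)/(36-1)
= 35/35 = 1

d = 1


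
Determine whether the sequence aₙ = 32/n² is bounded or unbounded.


a₁ = 32, a₂ = 32/4, a₃ = 32/9, ...
0 < aₙ ≤ 32 for all n ≥ 1
The sequence IS bounded

Bounded (0 < aₙ ≤ 32)


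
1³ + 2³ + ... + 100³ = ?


n(n+1)/2 = 100×101/2 = 5050
Σk³ = 5050² = 25502500

Σk³ = 25502500


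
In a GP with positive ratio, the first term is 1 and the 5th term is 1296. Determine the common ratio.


r^(n-1) = aₙ/a₁
r^4 = 1296/1 = 1296
r = 1296^(1/4)
= ±6; taking r > 0 gives r = 6

r = 6


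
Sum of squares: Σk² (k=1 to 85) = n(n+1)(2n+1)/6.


n = 85
n(n+1)(2n+1)/6 = 85×86×171/6
= 1250010/6 = 208335

Σk² = 208335


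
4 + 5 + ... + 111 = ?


Σₖ₌4^111 k = Σₖ₌₁^111 k − Σₖ₌₁^3 k
= 111·112/2 − 3·4/2
= 6216 − 6 = 6210

Σk = 6210


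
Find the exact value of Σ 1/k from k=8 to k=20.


Σₖ₌8^20 1/k = 1/8 + 1/9 + 1/10 + ... + 1/20
= 77976391/77597520
≈ 1.0049

Sum = 77976391/77597520 ≈ 1.0049


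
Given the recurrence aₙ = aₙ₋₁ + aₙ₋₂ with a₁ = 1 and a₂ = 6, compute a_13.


Computing iteratively: 1, 6, 7, 13, 20, 33, 53, 86, 139, 225, 364, 589, ...
a_13 = 953

a_13 = 953


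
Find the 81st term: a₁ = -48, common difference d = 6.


aₙ = a₁ + (n-1)d
= -48 + (81-1)×6
= -48 + 480
= 432

a_81 = 432


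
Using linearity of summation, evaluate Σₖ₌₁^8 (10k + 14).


Σ(10k+14) = 10·Σk + 14·n
= 10·36 + 14·8
= 360 + 112 = 472

Σ = 472


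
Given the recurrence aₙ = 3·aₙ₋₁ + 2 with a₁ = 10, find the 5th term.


Computing step by step:
a_1 = 10
a_2 = 32
a_3 = 98
a_4 = 296
a_5 = 890


a_5 = 890


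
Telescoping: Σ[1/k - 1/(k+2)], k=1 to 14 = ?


Telescoping with gap 2: two head and two tail terms survive.
= (1 + 1/2) - (1/15 + 1/16)
= 3/2 - 1/15 - 1/16 = 329/240

Sum = 329/240


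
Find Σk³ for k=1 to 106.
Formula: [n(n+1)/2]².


n(n+1)/2 = 106×107/2 = 5671
Σk³ = 5671² = 32160241

Σk³ = 32160241


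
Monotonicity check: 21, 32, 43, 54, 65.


Differences: 11, 11, 11, 11
All differences > 0 → strictly INCREASING

Monotonically increasing


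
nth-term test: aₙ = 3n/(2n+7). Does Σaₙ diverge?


lim(n→∞) 3n/(2n+7) = 3/2 = 3/2  (divide numerator and denominator by n)
lim aₙ = 3/2 ≠ 0 → series DIVERGES

Diverges (lim aₙ = 3/2 ≠ 0)


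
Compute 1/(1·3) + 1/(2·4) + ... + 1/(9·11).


1/(k(k+2)) = (1/2)·(1/k - 1/(k+2)) (partial fractions)
Telescoping: Σ = (1/2)·(1 + 1/2 - 1/10 - 1/11) = 36/55

Sum = 36/55


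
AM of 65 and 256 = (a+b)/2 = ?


AM = (65 + 256)/2 = 321/2 = 160.5

AM = 160.5


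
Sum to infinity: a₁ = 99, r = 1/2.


S∞ = a₁/(1-r) = 99/(1 - 1/2)
= 99/(1/2)
= 198

S∞ = 198


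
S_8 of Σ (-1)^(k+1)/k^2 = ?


S = 1 - 1/4 + 1/9 - 1/16 + 1/25 - 1/36 + 1/49 - 1/64
= 0.8156
(Full series converges to +π²/12 ≈ +0.8225)

S_8 = 0.8156


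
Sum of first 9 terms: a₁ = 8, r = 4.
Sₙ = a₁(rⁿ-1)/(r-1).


Sₙ = 8×(4^9 - 1)/(4 - 1)
= 8×(262144 - 1)/3
= 8×262143/3
= 699048

S_9 = 699048


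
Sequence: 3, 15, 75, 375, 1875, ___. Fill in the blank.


Pattern: geometric (r=5)
Terms: 3, 15, 75, 375, 1875
Next term = 9375

Next term = 9375


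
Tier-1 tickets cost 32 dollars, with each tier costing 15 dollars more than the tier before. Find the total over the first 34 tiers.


aₙ = 32 + (34-1)×15 = 527
Sₙ = n(a₁+aₙ)/2 = 34×(32+527)/2
= 34×559/2 = 9503

S_34 = 9503


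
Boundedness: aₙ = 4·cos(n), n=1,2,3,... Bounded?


For all n, -1 ≤ cos(n) ≤ 1, so -4 ≤ 4·cos(n) ≤ 4
Lower bound: -4, Upper bound: 4
The sequence IS bounded

Bounded (-4 ≤ aₙ ≤ 4)


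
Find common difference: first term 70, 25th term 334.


d = (aₙ - a₁)/(n-1)
= (334 - 70)/(25-1)
= 264/24 = 11

d = 11


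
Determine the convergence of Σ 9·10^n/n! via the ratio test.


aₙ = 9·10^n/n!
a_{n+1}/aₙ = 10^(n+1)/(n+1)! × n!/10^n  (constant 9 cancels)
= 10/(n+1)
L = lim(n→∞) 10/(n+1) = 0
L < 1 → series CONVERGES

Converges (ratio test: L = 0 < 1)


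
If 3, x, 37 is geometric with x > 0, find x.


GM = √(3×37) = √111 = 10.5357

GM = 10.5357


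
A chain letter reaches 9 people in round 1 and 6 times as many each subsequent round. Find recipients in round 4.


aₙ = a₁·r^(n-1)
= 9×6^3
= 9×216
= 1944

a_4 = 1944


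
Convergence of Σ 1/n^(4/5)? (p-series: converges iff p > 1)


p-series test: Σ c/n^p converges if p > 1, diverges if p ≤ 1 (constant c > 0 doesn't affect convergence).
p = 4/5
4/5 ≤ 1 → DIVERGES

Diverges (p = 4/5 ≤ 1)


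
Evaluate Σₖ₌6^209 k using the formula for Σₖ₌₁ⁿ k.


Σₖ₌6^209 k = Σₖ₌₁^209 k − Σₖ₌₁^5 k
= 209·210/2 − 5·6/2
= 21945 − 15 = 21930

Σk = 21930


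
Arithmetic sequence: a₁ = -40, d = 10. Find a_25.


aₙ = a₁ + (n-1)d
= -40 + (25-1)×10
= -40 + 240
= 200

a_25 = 200


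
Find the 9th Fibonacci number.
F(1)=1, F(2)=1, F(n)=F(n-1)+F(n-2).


Fibonacci sequence: 1, 1, 2, 3, 5, 8, 13, 21, 34
F(9) = 34

F(9) = 34


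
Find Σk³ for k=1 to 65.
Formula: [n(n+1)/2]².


n(n+1)/2 = 65×66/2 = 2145
Σk³ = 2145² = 4601025

Σk³ = 4601025


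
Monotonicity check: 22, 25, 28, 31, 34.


Differences: 3, 3, 3, 3
All differences > 0 → strictly INCREASING

Monotonically increasing


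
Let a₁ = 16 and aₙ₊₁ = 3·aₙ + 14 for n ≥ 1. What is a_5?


Computing step by step:
a_1 = 16
a_2 = 62
a_3 = 200
a_4 = 614
a_5 = 1856


a_5 = 1856


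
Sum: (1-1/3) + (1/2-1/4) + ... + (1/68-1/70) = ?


Telescoping with gap 2: two head and two tail terms survive.
= (1 + 1/2) - (1/69 + 1/70)
= 3/2 - 1/69 - 1/70 = 3553/2415

Sum = 3553/2415


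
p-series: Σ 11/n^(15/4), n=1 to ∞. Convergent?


p-series test: Σ c/n^p converges if p > 1, diverges if p ≤ 1 (constant c > 0 doesn't affect convergence).
p = 15/4
15/4 > 1 → CONVERGES

Converges (p = 15/4 > 1)


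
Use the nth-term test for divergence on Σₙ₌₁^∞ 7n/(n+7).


lim(n→∞) 7n/(n+7) = 7/1 = 7  (divide numerator and denominator by n)
lim aₙ = 7 ≠ 0 → series DIVERGES

Diverges (lim aₙ = 7 ≠ 0)


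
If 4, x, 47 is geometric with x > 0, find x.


GM = √(4×47) = √188 = 13.7113

GM = 13.7113


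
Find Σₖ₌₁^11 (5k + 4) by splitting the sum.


Σ(5k+4) = 5·Σk + 4·n
= 5·66 + 4·11
= 330 + 44 = 374

Σ = 374


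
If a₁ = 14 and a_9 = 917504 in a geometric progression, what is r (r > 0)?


r^(n-1) = aₙ/a₁
r^8 = 917504/14 = 65536
r = 65536^(1/8)
= ±4; taking r > 0 gives r = 4

r = 4


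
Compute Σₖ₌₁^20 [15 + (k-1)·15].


aₙ = 15 + (20-1)×15 = 300
Sₙ = n(a₁+aₙ)/2 = 20×(15+300)/2
= 20×315/2 = 3150

S_20 = 3150


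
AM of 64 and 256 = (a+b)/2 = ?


AM = (64 + 256)/2 = 320/2 = 160

AM = 160


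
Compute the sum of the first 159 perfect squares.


n = 159
n(n+1)(2n+1)/6 = 159×160×319/6
= 8115360/6 = 1352560

Σk² = 1352560


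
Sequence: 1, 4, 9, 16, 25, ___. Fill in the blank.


Pattern: perfect squares: n²
Terms: 1, 4, 9, 16, 25
Next term = 36

Next term = 36


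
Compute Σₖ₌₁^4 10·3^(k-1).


Sₙ = 10×(3^4 - 1)/(3 - 1)
= 10×(81 - 1)/2
= 10×80/2
= 400

S_4 = 400


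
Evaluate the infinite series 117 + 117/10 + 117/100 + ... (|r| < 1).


S∞ = a₁/(1-r) = 117/(1 - 1/10)
= 117/(9/10)
= 130

S∞ = 130


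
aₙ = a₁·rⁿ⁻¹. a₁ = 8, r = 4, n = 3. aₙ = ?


aₙ = a₁·r^(n-1)
= 8×4^2
= 8×16
= 128

a_3 = 128


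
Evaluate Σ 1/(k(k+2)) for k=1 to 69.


1/(k(k+2)) = (1/2)·(1/k - 1/(k+2)) (partial fractions)
Telescoping: Σ = (1/2)·(1 + 1/2 - 1/70 - 1/71) = 3657/4970

Sum = 3657/4970


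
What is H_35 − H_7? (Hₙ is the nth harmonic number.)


Σₖ₌8^35 1/k = 1/8 + 1/9 + 1/10 + ... + 1/35
= 2914184239027/1875370816800
≈ 1.5539

Sum = 2914184239027/1875370816800 ≈ 1.5539


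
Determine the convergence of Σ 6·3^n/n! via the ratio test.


aₙ = 6·3^n/n!
a_{n+1}/aₙ = 3^(n+1)/(n+1)! × n!/3^n  (constant 6 cancels)
= 3/(n+1)
L = lim(n→∞) 3/(n+1) = 0
L < 1 → series CONVERGES

Converges (ratio test: L = 0 < 1)


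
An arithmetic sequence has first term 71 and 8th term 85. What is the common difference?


d = (aₙ - a₁)/(n-1)
= (85 - 71)/(8-1)
= 14/7 = 2

d = 2


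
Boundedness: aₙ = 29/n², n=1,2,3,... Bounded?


a₁ = 29, a₂ = 29/4, a₃ = 29/9, ...
0 < aₙ ≤ 29 for all n ≥ 1
The sequence IS bounded

Bounded (0 < aₙ ≤ 29)


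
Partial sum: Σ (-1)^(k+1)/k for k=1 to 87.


S = 1 - 1/2 + 1/3 - 1/4 + 1/5 - 1/6 + 1/7 - 1/8 ± ...
= 0.6989
(Full series converges to +ln(2) ≈ +0.6931)

S_87 = 0.6989


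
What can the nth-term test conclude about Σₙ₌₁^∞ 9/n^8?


lim(n→∞) 9/n^8 = 0
lim aₙ = 0 → nth-term test is INCONCLUSIVE
(Need other tests; this is actually a convergent p-series with p=8 > 1)

Inconclusive (lim aₙ = 0; need another test)


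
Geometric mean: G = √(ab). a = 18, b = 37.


GM = √(18×37) = √666 = 25.807

GM = 25.807


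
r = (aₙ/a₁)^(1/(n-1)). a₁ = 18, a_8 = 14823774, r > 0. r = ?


r^(n-1) = aₙ/a₁
r^7 = 14823774/18 = 823543
r = 823543^(1/7)
= 7

r = 7


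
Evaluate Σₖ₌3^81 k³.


Σₖ₌3^81 k³ = [81·82/2]² − [2·3/2]²
= 11029041 − 9 = 11029032

Σk³ = 11029032


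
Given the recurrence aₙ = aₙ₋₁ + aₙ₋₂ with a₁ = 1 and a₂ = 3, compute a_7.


Computing iteratively: 1, 3, 4, 7, 11, 18, 29
a_7 = 29

a_7 = 29


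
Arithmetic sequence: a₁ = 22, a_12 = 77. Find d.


d = (aₙ - a₁)/(n-1)
= (77 - 22)/(12-1)
= 55/11 = 5

d = 5


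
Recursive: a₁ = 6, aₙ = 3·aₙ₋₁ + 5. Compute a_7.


Computing step by step:
a_1 = 6
a_2 = 23
a_3 = 74
a_4 = 227
a_5 = 686
a_6 = 2063
a_7 = 6194


a_7 = 6194


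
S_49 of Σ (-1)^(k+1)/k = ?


S = 1 - 1/2 + 1/3 - 1/4 + 1/5 - 1/6 + 1/7 - 1/8 ± ...
= 0.7032
(Full series converges to +ln(2) ≈ +0.6931)

S_49 = 0.7032


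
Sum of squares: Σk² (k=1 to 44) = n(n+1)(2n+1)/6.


n = 44
n(n+1)(2n+1)/6 = 44×45×89/6
= 176220/6 = 29370

Σk² = 29370


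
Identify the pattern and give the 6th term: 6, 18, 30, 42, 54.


Pattern: arithmetic (d=12)
Terms: 6, 18, 30, 42, 54
Next term = 66

Next term = 66


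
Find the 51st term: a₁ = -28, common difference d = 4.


aₙ = a₁ + (n-1)d
= -28 + (51-1)×4
= -28 + 200
= 172

a_51 = 172


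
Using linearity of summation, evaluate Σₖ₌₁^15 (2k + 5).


Σ(2k+5) = 2·Σk + 5·n
= 2·120 + 5·15
= 240 + 75 = 315

Σ = 315


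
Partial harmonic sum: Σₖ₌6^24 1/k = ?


Σₖ₌6^24 1/k = 1/6 + 1/7 + 1/8 + ... + 1/24
= 2663951683/1784742960
≈ 1.4926

Sum = 2663951683/1784742960 ≈ 1.4926


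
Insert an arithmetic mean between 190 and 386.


AM = (190 + 386)/2 = 576/2 = 288

AM = 288


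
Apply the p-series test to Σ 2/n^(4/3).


p-series test: Σ c/n^p converges if p > 1, diverges if p ≤ 1 (constant c > 0 doesn't affect convergence).
p = 4/3
4/3 > 1 → CONVERGES

Converges (p = 4/3 > 1)


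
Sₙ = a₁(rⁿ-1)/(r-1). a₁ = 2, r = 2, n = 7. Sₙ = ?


Sₙ = 2×(2^7 - 1)/(2 - 1)
= 2×(128 - 1)/1
= 2×127/1
= 254

S_7 = 254


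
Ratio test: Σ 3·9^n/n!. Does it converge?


aₙ = 3·9^n/n!
a_{n+1}/aₙ = 9^(n+1)/(n+1)! × n!/9^n  (constant 3 cancels)
= 9/(n+1)
L = lim(n→∞) 9/(n+1) = 0
L < 1 → series CONVERGES

Converges (ratio test: L = 0 < 1)


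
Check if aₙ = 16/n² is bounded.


a₁ = 16, a₂ = 16/4, a₃ = 16/9, ...
0 < aₙ ≤ 16 for all n ≥ 1
The sequence IS bounded

Bounded (0 < aₙ ≤ 16)


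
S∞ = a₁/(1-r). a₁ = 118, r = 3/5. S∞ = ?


S∞ = a₁/(1-r) = 118/(1 - 3/5)
= 118/(2/5)
= 295

S∞ = 295


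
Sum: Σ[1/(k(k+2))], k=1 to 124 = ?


1/(k(k+2)) = (1/2)·(1/k - 1/(k+2)) (partial fractions)
Telescoping: Σ = (1/2)·(1 + 1/2 - 1/125 - 1/126) = 11687/15750

Sum = 11687/15750


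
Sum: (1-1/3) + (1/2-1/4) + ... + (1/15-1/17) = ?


Telescoping with gap 2: two head and two tail terms survive.
= (1 + 1/2) - (1/16 + 1/17)
= 3/2 - 1/16 - 1/17 = 375/272

Sum = 375/272


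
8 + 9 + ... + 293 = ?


Σₖ₌8^293 k = Σₖ₌₁^293 k − Σₖ₌₁^7 k
= 293·294/2 − 7·8/2
= 43071 − 28 = 43043

Σk = 43043


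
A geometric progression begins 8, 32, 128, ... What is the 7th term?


aₙ = a₁·r^(n-1)
= 8×4^6
= 8×4096
= 32768

a_7 = 32768


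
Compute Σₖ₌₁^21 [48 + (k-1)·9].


aₙ = 48 + (21-1)×9 = 228
Sₙ = n(a₁+aₙ)/2 = 21×(48+228)/2
= 21×276/2 = 2898

S_21 = 2898


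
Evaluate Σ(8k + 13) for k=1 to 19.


Σ(8k+13) = 8·Σk + 13·n
= 8·190 + 13·19
= 1520 + 247 = 1767

Σ = 1767


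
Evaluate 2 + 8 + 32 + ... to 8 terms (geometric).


Sₙ = 2×(4^8 - 1)/(4 - 1)
= 2×(65536 - 1)/3
= 2×65535/3
= 43690

S_8 = 43690


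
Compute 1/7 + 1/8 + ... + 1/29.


Σₖ₌7^29 1/k = 1/7 + 1/8 + 1/9 + ... + 1/29
= 3520777082527/2329089562800
≈ 1.5117

Sum = 3520777082527/2329089562800 ≈ 1.5117


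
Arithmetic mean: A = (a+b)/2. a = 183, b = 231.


AM = (183 + 231)/2 = 414/2 = 207

AM = 207


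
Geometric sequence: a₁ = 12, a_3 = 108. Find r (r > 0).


r^(n-1) = aₙ/a₁
r^2 = 108/12 = 9
r = 9^(1/2)
= ±3; taking r > 0 gives r = 3

r = 3


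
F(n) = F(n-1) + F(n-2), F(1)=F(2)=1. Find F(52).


Fibonacci sequence: 1, 1, 2, 3, 5, 8, 13, 21, 34, 55, 89, ...
F(52) = 32951280099

F(52) = 32951280099


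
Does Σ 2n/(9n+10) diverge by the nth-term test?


lim(n→∞) 2n/(9n+10) = 2/9 = 2/9  (divide numerator and denominator by n)
lim aₙ = 2/9 ≠ 0 → series DIVERGES

Diverges (lim aₙ = 2/9 ≠ 0)


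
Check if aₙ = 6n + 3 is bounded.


aₙ = 6n + 3 → as n→∞, aₙ→∞
No finite upper bound exists
The sequence is UNBOUNDED

Unbounded (aₙ → ∞ as n → ∞)


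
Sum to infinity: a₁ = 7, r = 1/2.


S∞ = a₁/(1-r) = 7/(1 - 1/2)
= 7/(1/2)
= 14

S∞ = 14


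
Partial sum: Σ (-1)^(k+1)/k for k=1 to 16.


S = 1 - 1/2 + 1/3 - 1/4 + 1/5 - 1/6 + 1/7 - 1/8 ± ...
= 0.6629
(Full series converges to +ln(2) ≈ +0.6931)

S_16 = 0.6629


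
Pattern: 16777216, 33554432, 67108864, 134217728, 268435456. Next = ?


Pattern: powers of 2: 2ⁿ
Terms: 16777216, 33554432, 67108864, 134217728, 268435456
Next term = 536870912

Next term = 536870912


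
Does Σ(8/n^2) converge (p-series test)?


p-series test: Σ c/n^p converges if p > 1, diverges if p ≤ 1 (constant c > 0 doesn't affect convergence).
p = 2
2 > 1 → CONVERGES

Converges (p = 2 > 1)


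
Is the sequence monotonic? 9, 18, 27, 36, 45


Differences: 9, 9, 9, 9
All differences > 0 → strictly INCREASING

Monotonically increasing


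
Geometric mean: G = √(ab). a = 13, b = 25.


GM = √(13×25) = √325 = 18.0278

GM = 18.0278


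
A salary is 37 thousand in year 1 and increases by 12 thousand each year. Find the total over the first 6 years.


aₙ = 37 + (6-1)×12 = 97
Sₙ = n(a₁+aₙ)/2 = 6×(37+97)/2
= 6×134/2 = 402

S_6 = 402


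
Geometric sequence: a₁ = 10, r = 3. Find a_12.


aₙ = a₁·r^(n-1)
= 10×3^11
= 10×177147
= 1771470

a_12 = 1771470


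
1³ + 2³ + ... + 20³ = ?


n(n+1)/2 = 20×21/2 = 210
Σk³ = 210² = 44100

Σk³ = 44100


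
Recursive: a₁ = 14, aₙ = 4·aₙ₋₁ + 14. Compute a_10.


Computing step by step:
a_1 = 14
a_2 = 70
a_3 = 294
a_4 = 1190
a_5 = 4774
a_6 = 19110
a_7 = 76454
a_8 = 305830
a_9 = 1223334
a_10 = 4893350


a_10 = 4893350


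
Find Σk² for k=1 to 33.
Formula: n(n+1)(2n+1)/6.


n = 33
n(n+1)(2n+1)/6 = 33×34×67/6
= 75174/6 = 12529

Σk² = 12529


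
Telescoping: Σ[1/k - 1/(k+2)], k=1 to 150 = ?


Telescoping with gap 2: two head and two tail terms survive.
= (1 + 1/2) - (1/151 + 1/152)
= 3/2 - 1/151 - 1/152 = 34125/22952

Sum = 34125/22952


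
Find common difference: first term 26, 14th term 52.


d = (aₙ - a₁)/(n-1)
= (52 - 26)/(14-1)
= 26/13 = 2

d = 2


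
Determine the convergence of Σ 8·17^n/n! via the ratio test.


aₙ = 8·17^n/n!
a_{n+1}/aₙ = 17^(n+1)/(n+1)! × n!/17^n  (constant 8 cancels)
= 17/(n+1)
L = lim(n→∞) 17/(n+1) = 0
L < 1 → series CONVERGES

Converges (ratio test: L = 0 < 1)


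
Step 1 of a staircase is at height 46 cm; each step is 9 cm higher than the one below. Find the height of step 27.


aₙ = a₁ + (n-1)d
= 46 + (27-1)×9
= 46 + 234
= 280

a_27 = 280


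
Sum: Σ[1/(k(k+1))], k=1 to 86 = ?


1/(k(k+1)) = 1/k - 1/(k+1) (partial fractions)
Telescoping: Σ = 1 - 1/87 = 86/87

Sum = 86/87


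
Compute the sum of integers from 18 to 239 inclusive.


Σₖ₌18^239 k = Σₖ₌₁^239 k − Σₖ₌₁^17 k
= 239·240/2 − 17·18/2
= 28680 − 153 = 28527

Σk = 28527


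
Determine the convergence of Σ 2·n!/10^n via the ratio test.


aₙ = 2·n!/10^n
a_{n+1}/aₙ = (n+1)!/10^(n+1) × 10^n/n!  (constant 2 cancels)
= (n+1)/10
L = lim(n→∞) (n+1)/10 = ∞
L > 1 → series DIVERGES

Diverges (ratio test: L = ∞ > 1)


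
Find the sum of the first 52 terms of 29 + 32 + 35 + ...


aₙ = 29 + (52-1)×3 = 182
Sₙ = n(a₁+aₙ)/2 = 52×(29+182)/2
= 52×211/2 = 5486

S_52 = 5486


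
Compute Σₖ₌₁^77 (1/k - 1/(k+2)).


Telescoping with gap 2: two head and two tail terms survive.
= (1 + 1/2) - (1/78 + 1/79)
= 3/2 - 1/78 - 1/79 = 4543/3081

Sum = 4543/3081


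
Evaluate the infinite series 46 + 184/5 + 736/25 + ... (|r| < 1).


S∞ = a₁/(1-r) = 46/(1 - 4/5)
= 46/(1/5)
= 230

S∞ = 230


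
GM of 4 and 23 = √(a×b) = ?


GM = √(4×23) = √92 = 9.5917

GM = 9.5917


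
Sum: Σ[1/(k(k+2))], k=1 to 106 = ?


1/(k(k+2)) = (1/2)·(1/k - 1/(k+2)) (partial fractions)
Telescoping: Σ = (1/2)·(1 + 1/2 - 1/107 - 1/108) = 17119/23112

Sum = 17119/23112


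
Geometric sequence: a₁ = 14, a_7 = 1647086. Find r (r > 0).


r^(n-1) = aₙ/a₁
r^6 = 1647086/14 = 117649
r = 117649^(1/6)
= ±7; taking r > 0 gives r = 7

r = 7


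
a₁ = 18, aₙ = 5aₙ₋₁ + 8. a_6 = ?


Computing step by step:
a_1 = 18
a_2 = 98
a_3 = 498
a_4 = 2498
a_5 = 12498
a_6 = 62498


a_6 = 62498


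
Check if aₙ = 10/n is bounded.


a₁ = 10, a₂ = 10/2, a₃ = 10/3, ...
0 < aₙ ≤ 10 for all n ≥ 1
Lower bound: 0, Upper bound: 10
The sequence IS bounded

Bounded (0 < aₙ ≤ 10)


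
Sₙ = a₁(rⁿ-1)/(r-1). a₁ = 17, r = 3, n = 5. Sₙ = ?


Sₙ = 17×(3^5 - 1)/(3 - 1)
= 17×(243 - 1)/2
= 17×242/2
= 2057

S_5 = 2057


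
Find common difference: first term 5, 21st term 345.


d = (aₙ - a₁)/(n-1)
= (345 - 5)/(21-1)
= 340/20 = 17

d = 17


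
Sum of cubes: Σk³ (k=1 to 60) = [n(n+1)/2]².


n(n+1)/2 = 60×61/2 = 1830
Σk³ = 1830² = 3348900

Σk³ = 3348900


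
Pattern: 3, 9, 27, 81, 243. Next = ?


Pattern: geometric (r=3)
Terms: 3, 9, 27, 81, 243
Next term = 729

Next term = 729


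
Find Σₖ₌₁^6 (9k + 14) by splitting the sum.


Σ(9k+14) = 9·Σk + 14·n
= 9·21 + 14·6
= 189 + 84 = 273

Σ = 273


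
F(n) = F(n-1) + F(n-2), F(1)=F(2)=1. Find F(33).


Fibonacci sequence: 1, 1, 2, 3, 5, 8, 13, 21, 34, 55, 89, ...
F(33) = 3524578

F(33) = 3524578


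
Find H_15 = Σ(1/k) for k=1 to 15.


H_15 = 1/1 + 1/2 + 1/3 + ... + 1/15
= 1195757/360360
≈ 3.3182

H_15 = 1195757/360360 ≈ 3.3182


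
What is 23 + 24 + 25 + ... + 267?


Σₖ₌23^267 k = Σₖ₌₁^267 k − Σₖ₌₁^22 k
= 267·268/2 − 22·23/2
= 35778 − 253 = 35525

Σk = 35525


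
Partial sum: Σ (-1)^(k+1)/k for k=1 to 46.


S = 1 - 1/2 + 1/3 - 1/4 + 1/5 - 1/6 + 1/7 - 1/8 ± ...
= 0.6824
(Full series converges to +ln(2) ≈ +0.6931)

S_46 = 0.6824
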